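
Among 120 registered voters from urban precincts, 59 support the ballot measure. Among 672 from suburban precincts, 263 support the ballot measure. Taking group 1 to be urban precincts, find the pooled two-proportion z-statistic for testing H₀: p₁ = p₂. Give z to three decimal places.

z = 2.060

p̂₁ = 59/120 = 0.49167, p̂₂ = 263/672 = 0.39137.
Pooling: p̂ = 322/792 = 0.40657.
Pooled SE = √[0.2412700·0.00982143] ≈ 0.048679.
z = 0.10030/0.048679 = 2.060.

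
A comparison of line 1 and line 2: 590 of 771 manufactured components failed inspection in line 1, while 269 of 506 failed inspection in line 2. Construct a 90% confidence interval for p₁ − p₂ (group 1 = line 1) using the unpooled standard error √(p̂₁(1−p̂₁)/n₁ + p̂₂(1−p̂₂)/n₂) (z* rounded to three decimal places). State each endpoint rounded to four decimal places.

p̂₁ = 590/771 = 0.76524, p̂₂ = 269/506 = 0.53162; p̂₁ − p̂₂ = 0.23362.
Unpooled SE = √(p̂₁(1−p̂₁)/n₁ + p̂₂(1−p̂₂)/n₂) = √(0.000233006 + 0.000492095) = 0.026928.
The 90% critical value is z* = 1.645. Margin of error = 0.04430.
So the interval runs from 0.1893 to 0.2779.

(0.1893, 0.2779)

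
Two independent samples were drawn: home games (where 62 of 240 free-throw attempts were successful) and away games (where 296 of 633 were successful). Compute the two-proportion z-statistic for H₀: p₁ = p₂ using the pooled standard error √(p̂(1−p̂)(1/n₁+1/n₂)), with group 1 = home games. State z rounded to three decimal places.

Sample proportions: p̂₁ = 62/240 = 0.25833 and p̂₂ = 296/633 = 0.46761.
Pooled p̂ = (62+296)/(240+633) = 358/873 = 0.41008.
SE = √[p̂(1−p̂)(1/n₁+1/n₂)] = √[0.41008·0.58992·(1/240+1/633)] ≈ 0.037285.
z = -0.20928/0.037285 = -5.613.

z = -5.613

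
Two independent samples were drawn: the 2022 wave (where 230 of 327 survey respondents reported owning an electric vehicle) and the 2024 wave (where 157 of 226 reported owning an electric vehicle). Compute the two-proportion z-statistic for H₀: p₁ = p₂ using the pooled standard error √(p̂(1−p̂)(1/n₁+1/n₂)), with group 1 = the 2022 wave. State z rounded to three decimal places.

p̂₁ = 230/327 = 0.70336, p̂₂ = 157/226 = 0.69469.
Pooled p̂ = (230+157)/(327+226) = 387/553 = 0.69982.
SE = √[p̂(1−p̂)(1/n₁+1/n₂)] = √[0.69982·0.30018·(1/327+1/226)] ≈ 0.039648.
z = (p̂₁ − p̂₂)/SE = (0.70336 − 0.69469)/0.039648 = 0.00867/0.039648 = 0.219.

z = 0.219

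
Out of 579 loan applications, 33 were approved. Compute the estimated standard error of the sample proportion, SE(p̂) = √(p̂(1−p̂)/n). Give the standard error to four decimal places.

SE = 0.0096

Sample proportion p̂ = 33/579 = 0.05699.
p̂(1−p̂) = 0.05699·0.94301 = 0.053742.
SE = √(0.053742/579) = √0.000092819 = 0.0096.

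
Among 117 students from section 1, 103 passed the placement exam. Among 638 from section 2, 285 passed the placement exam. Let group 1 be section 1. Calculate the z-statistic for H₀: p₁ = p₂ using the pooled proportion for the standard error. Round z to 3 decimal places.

p̂₁ = 103/117 = 0.88034, p̂₂ = 285/638 = 0.44671.
Pooling: p̂ = 388/755 = 0.51391.
Pooled SE = √[0.2498066·0.01011441] ≈ 0.050266.
z = 0.43363/0.050266 = 8.627.

z = 8.627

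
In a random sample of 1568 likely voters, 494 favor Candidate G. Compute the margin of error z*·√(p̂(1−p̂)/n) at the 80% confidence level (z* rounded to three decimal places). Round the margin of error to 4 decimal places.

p̂ = 494/1568 = 0.31505.
SE(p̂) = √(0.31505·0.68495/1568) = 0.011731.
The 80% critical value is z* = 1.282.
ME = 1.282·0.011731 = 0.0150.

ME = 0.0150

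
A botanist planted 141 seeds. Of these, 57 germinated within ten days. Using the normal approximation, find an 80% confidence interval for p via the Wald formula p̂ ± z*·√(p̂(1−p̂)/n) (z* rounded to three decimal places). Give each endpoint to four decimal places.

p̂ = 57/141 = 0.40426.
SE = √(p̂(1−p̂)/n) = √(0.240833/141) = 0.041328.
z* = 1.282 at the 80% level.
Margin = 1.282·0.041328 = 0.05298.
Interval: 0.40426 ± 0.05298 → (0.3513, 0.4572).

(0.3513, 0.4572)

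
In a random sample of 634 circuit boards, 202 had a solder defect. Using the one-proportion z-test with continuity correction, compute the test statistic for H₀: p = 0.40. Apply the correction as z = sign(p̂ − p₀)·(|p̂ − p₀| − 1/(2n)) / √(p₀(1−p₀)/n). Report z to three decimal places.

z = -4.143

With x = 202 successes in n = 634, p̂ = 0.31861. p̂ − p₀ = -0.081388.
Continuity correction 1/(2n) = 1/1268 = 0.000789.
Corrected numerator: |-0.081388| − 0.000789 = 0.080599.
SE₀ = √(0.40·0.60/634) = 0.019456.
z = −0.080599/0.019456 = -4.143.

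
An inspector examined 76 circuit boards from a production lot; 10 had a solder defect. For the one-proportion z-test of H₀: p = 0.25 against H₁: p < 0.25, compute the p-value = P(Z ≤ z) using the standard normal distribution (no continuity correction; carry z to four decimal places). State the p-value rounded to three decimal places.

The sample proportion is 10/76 = 0.13158.
Under H₀, SE = √(p₀(1−p₀)/n) = √(0.25·0.75/76) = √0.002467105 = 0.049670.
z = (p̂ − p₀)/SE = (10/76 − 0.25)/0.049670 ≈ -2.3842.
From the standard normal, P(Z ≤ z) = 0.009.

p-value = 0.009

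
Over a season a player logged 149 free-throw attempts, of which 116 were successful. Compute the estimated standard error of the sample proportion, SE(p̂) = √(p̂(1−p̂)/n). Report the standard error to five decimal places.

SE = 0.03402

p̂ = 116/149 = 0.77852.
p̂(1−p̂) = 0.77852·0.22148 = 0.172427.
SE = √(0.172427/149) = √0.001157228 = 0.03402.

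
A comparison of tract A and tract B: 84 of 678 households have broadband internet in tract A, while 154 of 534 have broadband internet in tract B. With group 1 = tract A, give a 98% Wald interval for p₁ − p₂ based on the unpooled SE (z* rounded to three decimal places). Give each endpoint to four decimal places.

(-0.2188, -0.1102)

p̂₁ = 84/678 = 0.12389, p̂₂ = 154/534 = 0.28839; p̂₁ − p̂₂ = -0.16450.
Unpooled SE = √(p̂₁(1−p̂₁)/n₁ + p̂₂(1−p̂₂)/n₂) = √(0.000160095 + 0.000384309) = 0.023332.
The 98% critical value is z* = 2.326. Margin of error = 0.05427.
CI: -0.16450 ± 0.05427 = (-0.2188, -0.1102).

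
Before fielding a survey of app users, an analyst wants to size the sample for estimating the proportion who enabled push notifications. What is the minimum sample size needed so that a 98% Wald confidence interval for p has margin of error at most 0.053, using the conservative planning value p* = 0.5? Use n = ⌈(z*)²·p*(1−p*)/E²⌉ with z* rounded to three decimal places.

n = 482

z* = 2.326 at the 98% level.
p*(1−p*) = 0.2500.
Required n before rounding: 5.410276 × 0.2500 / 0.053² = 481.513.
⌈481.513⌉ = 482.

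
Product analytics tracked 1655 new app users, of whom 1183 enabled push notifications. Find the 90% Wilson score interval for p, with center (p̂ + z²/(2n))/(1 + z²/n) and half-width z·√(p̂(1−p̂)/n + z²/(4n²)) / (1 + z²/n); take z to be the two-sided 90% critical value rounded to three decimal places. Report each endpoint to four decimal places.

p̂ = 1183/1655 = 0.71480; z = 1.645, so z² = 2.706025.
1 + z²/n = 1.001635.
Center = (0.71480 + 0.000818)/1.001635 = 0.71445.
Radicand: p̂(1−p̂)/n + z²/(4n²) = 0.000123178 + 0.000000247 = 0.000123425.
Half-width = z·√(radicand)/denom = 1.645·0.011110/1.001635 = 0.01825.
CI: 0.71445 ± 0.01825 = (0.6962, 0.7327).

(0.6962, 0.7327)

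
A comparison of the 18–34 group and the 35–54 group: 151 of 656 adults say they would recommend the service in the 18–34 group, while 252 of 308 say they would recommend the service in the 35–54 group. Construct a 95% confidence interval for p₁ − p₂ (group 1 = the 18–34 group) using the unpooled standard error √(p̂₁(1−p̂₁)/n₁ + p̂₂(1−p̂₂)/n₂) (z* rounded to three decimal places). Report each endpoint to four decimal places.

(-0.6418, -0.5342)

p̂₁ = 0.23018, p̂₂ = 0.81818, so the observed difference is -0.58800.
SE = √(0.000270120 + 0.000482988) = √0.000753108 = 0.027443.
z* = 1.960 at the 95% level. Margin = 1.960·0.027443 = 0.05379.
CI: -0.58800 ± 0.05379 = (-0.6418, -0.5342).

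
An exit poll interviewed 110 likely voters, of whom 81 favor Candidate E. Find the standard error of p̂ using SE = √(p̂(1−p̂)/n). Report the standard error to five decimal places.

p̂ = 81/110 = 0.73636.
p̂(1−p̂) = 0.194134.
SE = √(0.194134/110) = √0.001764855 = 0.04201.

SE = 0.04201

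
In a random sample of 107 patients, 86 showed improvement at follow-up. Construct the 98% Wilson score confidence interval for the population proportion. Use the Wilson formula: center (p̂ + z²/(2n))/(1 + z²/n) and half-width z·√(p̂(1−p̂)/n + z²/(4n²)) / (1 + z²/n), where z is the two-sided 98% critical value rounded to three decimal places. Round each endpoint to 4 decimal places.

(0.7008, 0.8775)

p̂ = 86/107 = 0.80374; z = 2.326, so z² = 5.410276.
Denominator 1 + z²/n = 1 + 5.410276/107 = 1.050563.
Center = (0.80374 + 0.025282)/1.050563 = 0.78912.
Radicand: p̂(1−p̂)/n + z²/(4n²) = 0.001474234 + 0.000118139 = 0.001592373.
Half-width = 2.326·√0.001592373/1.050563 = 0.08835.
Interval: 0.78912 ± 0.08835 → (0.7008, 0.8775).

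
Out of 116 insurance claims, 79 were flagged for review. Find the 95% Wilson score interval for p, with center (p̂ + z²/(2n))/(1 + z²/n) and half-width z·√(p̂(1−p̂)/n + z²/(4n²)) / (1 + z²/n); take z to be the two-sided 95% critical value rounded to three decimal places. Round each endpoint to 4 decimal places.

(0.5916, 0.7589)

Here p̂ = 79/116 = 0.68103 and z = 1.960 (z² = 3.841600).
Denominator 1 + z²/n = 1 + 3.841600/116 = 1.033117.
Adjusted center: (0.68103 + z²/(2n))/1.033117 = 0.67523.
Radicand: p̂(1−p̂)/n + z²/(4n²) = 0.001872642 + 0.000071373 = 0.001944015.
Half-width = 1.960·√0.001944015/1.033117 = 0.08365.
Interval: 0.67523 ± 0.08365 → (0.5916, 0.7589).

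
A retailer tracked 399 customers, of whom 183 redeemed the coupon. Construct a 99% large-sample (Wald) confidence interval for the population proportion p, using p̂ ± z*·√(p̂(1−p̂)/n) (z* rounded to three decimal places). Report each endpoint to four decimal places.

p̂ = 183/399 = 0.45865.
SE(p̂) = √(0.45865·0.54135/399) = 0.024946.
z* = 2.576 at the 99% level.
Margin = 2.576·0.024946 = 0.06426.
So the interval runs from 0.3944 to 0.5229.

(0.3944, 0.5229)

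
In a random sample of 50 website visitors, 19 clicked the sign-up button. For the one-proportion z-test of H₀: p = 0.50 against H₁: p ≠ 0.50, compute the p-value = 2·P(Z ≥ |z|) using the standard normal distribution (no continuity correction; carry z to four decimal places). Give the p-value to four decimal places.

The sample proportion is 19/50 = 0.38000.
SE₀ = √(0.50·0.50/50) = 0.070711.
z = (p̂ − p₀)/SE = (19/50 − 0.50)/0.070711 ≈ -1.6971.
From the standard normal, 2·P(Z ≥ |z|) = 0.0897.

p-value = 0.0897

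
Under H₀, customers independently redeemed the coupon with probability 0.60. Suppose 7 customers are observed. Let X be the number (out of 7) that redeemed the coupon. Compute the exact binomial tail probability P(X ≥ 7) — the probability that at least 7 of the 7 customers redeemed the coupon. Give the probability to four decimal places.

X is binomial with n = 7 and p = 0.60.
P(X ≥ 7) = C(7,7)·0.60^7·0.40^0.
= 0.027994 = 0.0280.

P = 0.0280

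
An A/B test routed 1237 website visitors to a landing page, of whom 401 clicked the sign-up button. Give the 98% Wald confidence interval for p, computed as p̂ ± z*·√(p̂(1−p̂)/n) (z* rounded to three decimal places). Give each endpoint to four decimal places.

p̂ = 401/1237 = 0.32417.
SE = √(p̂(1−p̂)/n) = √(0.219084/1237) = 0.013308.
z* = 2.326 at the 98% level.
Margin of error: 2.326 × 0.013308 = 0.03095.
So the interval runs from 0.2932 to 0.3551.

(0.2932, 0.3551)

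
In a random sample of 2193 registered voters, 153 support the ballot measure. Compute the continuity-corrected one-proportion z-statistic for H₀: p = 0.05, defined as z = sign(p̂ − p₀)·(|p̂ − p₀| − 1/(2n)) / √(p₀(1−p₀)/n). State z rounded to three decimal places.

z = 4.198

With x = 153 successes in n = 2193, p̂ = 0.06977. p̂ − p₀ = 0.019767.
Continuity correction 1/(2n) = 1/4386 = 0.000228.
Corrected numerator: |0.019767| − 0.000228 = 0.019539.
Null standard error: √(0.05·0.95/2193) = √0.000021660 = 0.004654.
z = (+)0.019539/0.004654 = 4.198.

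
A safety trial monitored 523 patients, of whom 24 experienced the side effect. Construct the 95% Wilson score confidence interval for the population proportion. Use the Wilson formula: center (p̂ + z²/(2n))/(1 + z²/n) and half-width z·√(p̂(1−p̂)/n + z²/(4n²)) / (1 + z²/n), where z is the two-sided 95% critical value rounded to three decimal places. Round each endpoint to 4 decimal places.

(0.0310, 0.0674)

p̂ = 24/523 = 0.04589; z = 1.960, so z² = 3.841600.
1 + z²/n = 1.007345.
Adjusted center: (0.04589 + z²/(2n))/1.007345 = 0.04920.
Radicand: p̂(1−p̂)/n + z²/(4n²) = 0.000083716 + 0.000003511 = 0.000087227.
Half-width = 1.960·√0.000087227/1.007345 = 0.01817.
So the interval runs from 0.0310 to 0.0674.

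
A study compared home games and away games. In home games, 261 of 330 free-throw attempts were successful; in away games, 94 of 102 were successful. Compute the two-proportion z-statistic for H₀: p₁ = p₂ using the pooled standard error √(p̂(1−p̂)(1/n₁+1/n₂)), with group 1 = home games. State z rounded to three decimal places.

Sample proportions: p̂₁ = 261/330 = 0.79091 and p̂₂ = 94/102 = 0.92157.
Pooled p̂ = (261+94)/(330+102) = 355/432 = 0.82176.
SE = √[p̂(1−p̂)(1/n₁+1/n₂)] = √[0.82176·0.17824·(1/330+1/102)] ≈ 0.043357.
z = -0.13066/0.043357 = -3.014.

z = -3.014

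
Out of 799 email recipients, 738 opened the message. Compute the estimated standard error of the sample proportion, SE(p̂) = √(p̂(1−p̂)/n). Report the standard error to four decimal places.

SE = 0.0094

With x = 738 successes in n = 799, p̂ = 0.92365.
p̂(1−p̂) = 0.070521.
SE = √(0.070521/799) = √0.000088262 = 0.0094.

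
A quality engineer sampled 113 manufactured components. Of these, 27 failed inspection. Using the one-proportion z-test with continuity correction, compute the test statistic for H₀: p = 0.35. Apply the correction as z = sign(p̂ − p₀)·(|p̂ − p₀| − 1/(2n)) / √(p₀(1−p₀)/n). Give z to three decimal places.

Sample proportion p̂ = 27/113 = 0.23894. p̂ − p₀ = -0.111062.
1/(2n) = 0.004425.
Corrected numerator: |-0.111062| − 0.004425 = 0.106637.
Null standard error: √(0.35·0.65/113) = √0.002013274 = 0.044870.
z = −0.106637/0.044870 = -2.377.

z = -2.377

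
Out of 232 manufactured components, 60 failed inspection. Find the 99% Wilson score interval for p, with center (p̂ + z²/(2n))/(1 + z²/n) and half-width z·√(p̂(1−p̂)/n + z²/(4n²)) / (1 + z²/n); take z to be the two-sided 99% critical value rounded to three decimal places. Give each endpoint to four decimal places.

(0.1920, 0.3387)

Here p̂ = 60/232 = 0.25862 and z = 2.576 (z² = 6.635776).
1 + z²/n = 1.028602.
Adjusted center: (0.25862 + z²/(2n))/1.028602 = 0.26533.
Radicand: p̂(1−p̂)/n + z²/(4n²) = 0.000826448 + 0.000030822 = 0.000857270.
Half-width = 2.576·√0.000857270/1.028602 = 0.07333.
So the interval runs from 0.1920 to 0.3387.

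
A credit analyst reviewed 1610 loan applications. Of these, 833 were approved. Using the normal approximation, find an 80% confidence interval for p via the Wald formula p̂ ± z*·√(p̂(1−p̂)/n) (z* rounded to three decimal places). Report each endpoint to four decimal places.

With x = 833 successes in n = 1610, p̂ = 0.51739.
SE(p̂) = √(0.51739·0.48261/1610) = 0.012454.
For 80% confidence, z* = 1.282.
Margin of error: 1.282 × 0.012454 = 0.01597.
Interval: 0.51739 ± 0.01597 → (0.5014, 0.5334).

(0.5014, 0.5334)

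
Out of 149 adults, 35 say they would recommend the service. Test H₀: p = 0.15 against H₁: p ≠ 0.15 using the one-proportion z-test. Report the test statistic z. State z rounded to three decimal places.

The sample proportion is 35/149 = 0.23490.
Under H₀, SE = √(p₀(1−p₀)/n) = √(0.15·0.85/149) = √0.000855705 = 0.029252.
z = (p̂ − p₀)/SE = (0.23490 − 0.15)/0.029252 = 2.902.

z = 2.902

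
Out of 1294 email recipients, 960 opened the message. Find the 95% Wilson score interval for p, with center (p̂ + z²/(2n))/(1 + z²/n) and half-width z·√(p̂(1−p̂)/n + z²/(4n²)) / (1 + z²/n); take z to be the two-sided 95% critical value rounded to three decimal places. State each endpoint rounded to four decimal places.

p̂ = 960/1294 = 0.74189; z = 1.960, so z² = 3.841600.
Denominator 1 + z²/n = 1 + 3.841600/1294 = 1.002969.
Adjusted center: (0.74189 + z²/(2n))/1.002969 = 0.74117.
Radicand: p̂(1−p̂)/n + z²/(4n²) = 0.000147984 + 0.000000574 = 0.000148558.
Half-width = 1.960·√0.000148558/1.002969 = 0.02382.
CI: 0.74117 ± 0.02382 = (0.7174, 0.7650).

(0.7174, 0.7650)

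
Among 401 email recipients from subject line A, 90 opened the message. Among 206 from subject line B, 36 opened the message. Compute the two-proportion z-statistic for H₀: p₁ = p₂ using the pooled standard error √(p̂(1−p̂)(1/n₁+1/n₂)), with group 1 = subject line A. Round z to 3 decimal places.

Sample proportions: p̂₁ = 90/401 = 0.22444 and p̂₂ = 36/206 = 0.17476.
Pooled p̂ = (90+36)/(401+206) = 126/607 = 0.20758.
SE = √[p̂(1−p̂)(1/n₁+1/n₂)] = √[0.20758·0.79242·(1/401+1/206)] ≈ 0.034766.
z = (p̂₁ − p̂₂)/SE = (0.22444 − 0.17476)/0.034766 = 0.04968/0.034766 = 1.429.

z = 1.429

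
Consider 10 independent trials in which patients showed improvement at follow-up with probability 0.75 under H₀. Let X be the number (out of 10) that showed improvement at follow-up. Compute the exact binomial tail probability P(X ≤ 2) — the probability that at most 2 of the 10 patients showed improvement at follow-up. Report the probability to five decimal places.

X ~ Binomial(n=10, p=0.75).
P(X ≤ 2) = C(10,0)·0.75^0·0.25^10 + C(10,1)·0.75^1·0.25^9 + C(10,2)·0.75^2·0.25^8.
= 0.000001 + 0.000029 + 0.000386 = 0.00042.

P = 0.00042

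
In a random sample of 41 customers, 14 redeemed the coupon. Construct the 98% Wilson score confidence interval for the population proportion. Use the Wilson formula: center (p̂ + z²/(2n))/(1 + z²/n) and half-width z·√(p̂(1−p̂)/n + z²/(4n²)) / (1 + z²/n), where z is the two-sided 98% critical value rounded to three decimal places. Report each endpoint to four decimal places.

(0.1970, 0.5229)

Here p̂ = 14/41 = 0.34146 and z = 2.326 (z² = 5.410276).
1 + z²/n = 1.131958.
Adjusted center: (0.34146 + z²/(2n))/1.131958 = 0.35994.
Radicand: p̂(1−p̂)/n + z²/(4n²) = 0.005484540 + 0.000804622 = 0.006289162.
Half-width = z·√(radicand)/denom = 2.326·0.079304/1.131958 = 0.16296.
Interval: 0.35994 ± 0.16296 → (0.1970, 0.5229).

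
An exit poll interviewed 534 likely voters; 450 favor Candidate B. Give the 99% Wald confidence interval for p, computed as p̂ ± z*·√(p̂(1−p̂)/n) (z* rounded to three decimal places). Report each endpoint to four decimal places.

(0.8021, 0.8833)

The sample proportion is 450/534 = 0.84270.
SE = √(p̂(1−p̂)/n) = √(0.132559/534) = 0.015756.
The 99% critical value is z* = 2.576.
Margin of error: 2.576 × 0.015756 = 0.04059.
Interval: 0.84270 ± 0.04059 → (0.8021, 0.8833).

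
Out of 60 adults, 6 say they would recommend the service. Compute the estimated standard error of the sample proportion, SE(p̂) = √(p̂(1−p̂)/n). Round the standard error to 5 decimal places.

With x = 6 successes in n = 60, p̂ = 0.10000.
p̂(1−p̂) = 0.090000.
SE = √(0.090000/60) = √0.001500000 = 0.03873.

SE = 0.03873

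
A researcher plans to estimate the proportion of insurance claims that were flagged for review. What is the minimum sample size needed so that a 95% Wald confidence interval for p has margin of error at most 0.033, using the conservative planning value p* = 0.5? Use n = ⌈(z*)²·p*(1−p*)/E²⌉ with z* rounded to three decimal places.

The 95% critical value is z* = 1.960.
p*(1−p*) = 0.2500.
Required n before rounding: 3.841600 × 0.2500 / 0.033² = 881.910.
⌈881.910⌉ = 882.

n = 882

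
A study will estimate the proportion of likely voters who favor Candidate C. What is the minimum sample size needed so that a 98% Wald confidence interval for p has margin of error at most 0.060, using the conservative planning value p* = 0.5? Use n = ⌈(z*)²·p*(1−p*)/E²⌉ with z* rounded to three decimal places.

The 98% critical value is z* = 2.326.
p*(1−p*) = 0.2500.
(z*)²·p*(1−p*)/E² = 5.410276·0.2500/0.003600 = 375.714.
⌈375.714⌉ = 376.

n = 376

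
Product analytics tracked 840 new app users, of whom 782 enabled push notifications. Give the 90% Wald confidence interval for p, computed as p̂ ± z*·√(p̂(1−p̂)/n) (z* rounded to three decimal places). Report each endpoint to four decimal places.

With x = 782 successes in n = 840, p̂ = 0.93095.
SE = √(p̂(1−p̂)/n) = √(0.064280/840) = 0.008748.
z* = 1.645 at the 90% level.
Margin = 1.645·0.008748 = 0.01439.
Interval: 0.93095 ± 0.01439 → (0.9166, 0.9453).

(0.9166, 0.9453)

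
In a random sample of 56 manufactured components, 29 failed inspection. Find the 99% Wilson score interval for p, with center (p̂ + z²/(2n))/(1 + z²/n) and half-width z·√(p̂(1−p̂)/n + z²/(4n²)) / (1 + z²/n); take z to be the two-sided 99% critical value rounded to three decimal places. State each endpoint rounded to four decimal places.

Here p̂ = 29/56 = 0.51786 and z = 2.576 (z² = 6.635776).
Denominator 1 + z²/n = 1 + 6.635776/56 = 1.118496.
Adjusted center: (0.51786 + z²/(2n))/1.118496 = 0.51597.
Radicand: p̂(1−p̂)/n + z²/(4n²) = 0.004458591 + 0.000529000 = 0.004987591.
Half-width = 2.576·√0.004987591/1.118496 = 0.16265.
CI: 0.51597 ± 0.16265 = (0.3533, 0.6786).

(0.3533, 0.6786)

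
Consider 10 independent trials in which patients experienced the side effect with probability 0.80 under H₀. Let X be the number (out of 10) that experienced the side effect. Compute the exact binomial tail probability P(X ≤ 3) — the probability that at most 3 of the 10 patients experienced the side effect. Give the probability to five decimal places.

X is binomial with n = 10 and p = 0.80.
P(X ≤ 3) = C(10,0)·0.80^0·0.20^10 + C(10,1)·0.80^1·0.20^9 + C(10,2)·0.80^2·0.20^8 + C(10,3)·0.80^3·0.20^7.
= 0.000000 + 0.000004 + 0.000074 + 0.000786 = 0.00086.

P = 0.00086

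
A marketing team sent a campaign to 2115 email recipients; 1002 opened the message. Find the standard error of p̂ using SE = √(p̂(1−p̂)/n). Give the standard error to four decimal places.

Sample proportion p̂ = 1002/2115 = 0.47376.
p̂(1−p̂) = 0.249311.
SE = √(0.249311/2115) = √0.000117878 = 0.0109.

SE = 0.0109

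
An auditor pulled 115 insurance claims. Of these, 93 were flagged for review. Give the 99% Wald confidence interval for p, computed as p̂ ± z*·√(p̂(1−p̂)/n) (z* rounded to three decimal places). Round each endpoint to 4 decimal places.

p̂ = 93/115 = 0.80870.
SE = √(p̂(1−p̂)/n) = √(0.154707/115) = 0.036678.
z* = 2.576 at the 99% level.
Margin of error: 2.576 × 0.036678 = 0.09448.
Interval: 0.80870 ± 0.09448 → (0.7142, 0.9032).

(0.7142, 0.9032)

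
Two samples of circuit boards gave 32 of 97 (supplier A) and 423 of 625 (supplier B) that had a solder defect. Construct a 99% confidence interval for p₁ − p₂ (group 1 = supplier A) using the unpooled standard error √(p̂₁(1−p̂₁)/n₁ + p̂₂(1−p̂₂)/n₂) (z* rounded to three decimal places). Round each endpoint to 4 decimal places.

p̂₁ = 32/97 = 0.32990, p̂₂ = 423/625 = 0.67680; p̂₁ − p̂₂ = -0.34690.
SE = √(0.002279020 + 0.000349987) = √0.002629007 = 0.051274.
z* = 2.576 at the 99% level. Margin = 2.576·0.051274 = 0.13208.
Interval: -0.34690 ± 0.13208 → (-0.4790, -0.2148).

(-0.4790, -0.2148)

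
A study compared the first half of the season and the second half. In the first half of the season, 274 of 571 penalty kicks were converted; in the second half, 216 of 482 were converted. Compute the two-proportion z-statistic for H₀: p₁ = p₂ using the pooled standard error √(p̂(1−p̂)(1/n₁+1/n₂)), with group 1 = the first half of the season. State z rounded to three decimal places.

p̂₁ = 274/571 = 0.47986, p̂₂ = 216/482 = 0.44813.
Pooling: p̂ = 490/1053 = 0.46534.
Pooled SE = √[0.2487985·0.00382600] ≈ 0.030853.
z = 0.03173/0.030853 = 1.028.

z = 1.028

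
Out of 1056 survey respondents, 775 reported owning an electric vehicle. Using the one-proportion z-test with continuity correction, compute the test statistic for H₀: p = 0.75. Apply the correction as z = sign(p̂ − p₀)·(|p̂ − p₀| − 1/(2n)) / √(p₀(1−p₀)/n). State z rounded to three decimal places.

Sample proportion p̂ = 775/1056 = 0.73390. p̂ − p₀ = -0.016098.
1/(2n) = 0.000473.
Corrected numerator: |-0.016098| − 0.000473 = 0.015625.
Null standard error: √(0.75·0.25/1056) = √0.000177557 = 0.013325.
z = −0.015625/0.013325 = -1.173.

z = -1.173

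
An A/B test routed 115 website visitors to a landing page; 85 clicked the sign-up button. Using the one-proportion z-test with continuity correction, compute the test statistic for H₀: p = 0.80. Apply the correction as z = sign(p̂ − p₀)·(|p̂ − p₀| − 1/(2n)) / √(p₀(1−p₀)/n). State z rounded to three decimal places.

With x = 85 successes in n = 115, p̂ = 0.73913. p̂ − p₀ = -0.060870.
Continuity correction 1/(2n) = 1/230 = 0.004348.
Corrected numerator: |-0.060870| − 0.004348 = 0.056522.
SE₀ = √(0.80·0.20/115) = 0.037300.
z = −0.056522/0.037300 = -1.515.

z = -1.515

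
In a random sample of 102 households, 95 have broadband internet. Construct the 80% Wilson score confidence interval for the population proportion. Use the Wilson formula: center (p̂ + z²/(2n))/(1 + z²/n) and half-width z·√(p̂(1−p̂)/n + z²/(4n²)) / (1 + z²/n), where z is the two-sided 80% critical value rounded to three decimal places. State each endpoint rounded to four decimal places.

(0.8920, 0.9571)

p̂ = 95/102 = 0.93137; z = 1.282, so z² = 1.643524.
Denominator 1 + z²/n = 1 + 1.643524/102 = 1.016113.
Center = (0.93137 + 0.008056)/1.016113 = 0.92453.
Radicand: p̂(1−p̂)/n + z²/(4n²) = 0.000626644 + 0.000039493 = 0.000666137.
Half-width = 1.282·√0.000666137/1.016113 = 0.03256.
CI: 0.92453 ± 0.03256 = (0.8920, 0.9571).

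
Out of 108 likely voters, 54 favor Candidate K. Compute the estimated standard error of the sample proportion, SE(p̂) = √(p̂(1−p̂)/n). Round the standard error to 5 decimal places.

The sample proportion is 54/108 = 0.50000.
p̂(1−p̂) = 0.50000·0.50000 = 0.250000.
SE = √(0.250000/108) = √0.002314815 = 0.04811.

SE = 0.04811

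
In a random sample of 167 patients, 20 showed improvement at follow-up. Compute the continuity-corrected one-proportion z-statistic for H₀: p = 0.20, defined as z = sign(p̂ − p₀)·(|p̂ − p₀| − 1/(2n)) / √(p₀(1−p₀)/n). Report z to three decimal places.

z = -2.496

Sample proportion p̂ = 20/167 = 0.11976. p̂ − p₀ = -0.080240.
Continuity correction 1/(2n) = 1/334 = 0.002994.
Corrected numerator: |-0.080240| − 0.002994 = 0.077246.
Under H₀, SE = √(p₀(1−p₀)/n) = √(0.20·0.80/167) = √0.000958084 = 0.030953.
z = (−)0.077246/0.030953 = -2.496.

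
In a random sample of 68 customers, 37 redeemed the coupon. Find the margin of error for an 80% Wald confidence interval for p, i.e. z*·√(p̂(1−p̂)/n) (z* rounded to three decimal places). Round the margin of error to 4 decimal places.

ME = 0.0774

The sample proportion is 37/68 = 0.54412.
Standard error of p̂: √(0.248054/68) = √0.003647848 = 0.060397.
z* = 1.282 at the 80% level.
ME = 1.282·0.060397 = 0.0774.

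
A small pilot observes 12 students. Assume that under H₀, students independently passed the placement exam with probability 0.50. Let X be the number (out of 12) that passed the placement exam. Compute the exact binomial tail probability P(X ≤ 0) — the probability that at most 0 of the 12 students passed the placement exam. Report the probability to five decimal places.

P = 0.00024

X ~ Binomial(n=12, p=0.50).
P(X ≤ 0) = C(12,0)·0.50^0·0.50^12.
= 0.000244 = 0.00024.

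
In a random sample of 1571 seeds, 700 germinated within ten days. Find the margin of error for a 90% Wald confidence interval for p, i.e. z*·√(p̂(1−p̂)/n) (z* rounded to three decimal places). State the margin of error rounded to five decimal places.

ME = 0.02063

The sample proportion is 700/1571 = 0.44558.
Standard error of p̂: √(0.247038/1571) = √0.000157249 = 0.012540.
The 90% critical value is z* = 1.645.
ME = 1.645·0.012540 = 0.02063.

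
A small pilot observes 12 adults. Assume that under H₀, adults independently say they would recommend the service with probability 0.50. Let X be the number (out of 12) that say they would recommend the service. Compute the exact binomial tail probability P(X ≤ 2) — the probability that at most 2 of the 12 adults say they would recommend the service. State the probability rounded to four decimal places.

P = 0.0193

X is binomial with n = 12 and p = 0.50.
P(X ≤ 2) = C(12,0)·0.50^0·0.50^12 + C(12,1)·0.50^1·0.50^11 + C(12,2)·0.50^2·0.50^10.
= 0.000244 + 0.002930 + 0.016113 = 0.0193.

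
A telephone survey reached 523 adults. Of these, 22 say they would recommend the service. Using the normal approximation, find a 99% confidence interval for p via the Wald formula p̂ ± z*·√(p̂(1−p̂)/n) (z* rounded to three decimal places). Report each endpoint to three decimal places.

p̂ = 22/523 = 0.04207.
SE(p̂) = √(0.04207·0.95793/523) = 0.008778.
z* = 2.576 at the 99% level.
Margin = 2.576·0.008778 = 0.02261.
So the interval runs from 0.019 to 0.065.

(0.019, 0.065)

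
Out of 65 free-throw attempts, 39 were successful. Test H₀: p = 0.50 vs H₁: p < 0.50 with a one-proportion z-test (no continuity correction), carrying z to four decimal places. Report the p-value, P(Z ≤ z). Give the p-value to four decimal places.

p-value = 0.9466

p̂ = 39/65 = 0.60000.
Under H₀, SE = √(p₀(1−p₀)/n) = √(0.50·0.50/65) = √0.003846154 = 0.062017.
Test statistic (full precision, shown to 4 dp): z = (39/65 − 0.50)/SE₀ ≈ 1.6125.
From the standard normal, P(Z ≤ z) = 0.9466.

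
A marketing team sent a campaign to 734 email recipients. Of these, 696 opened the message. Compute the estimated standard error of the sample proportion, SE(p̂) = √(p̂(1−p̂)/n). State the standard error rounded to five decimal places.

SE = 0.00818

p̂ = 696/734 = 0.94823.
p̂(1−p̂) = 0.94823·0.05177 = 0.049090.
SE = √(0.049090/734) = 0.00818.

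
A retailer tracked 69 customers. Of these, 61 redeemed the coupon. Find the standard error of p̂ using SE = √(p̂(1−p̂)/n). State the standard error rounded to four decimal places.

With x = 61 successes in n = 69, p̂ = 0.88406.
p̂(1−p̂) = 0.88406·0.11594 = 0.102498.
SE = √(0.102498/69) = 0.0385.

SE = 0.0385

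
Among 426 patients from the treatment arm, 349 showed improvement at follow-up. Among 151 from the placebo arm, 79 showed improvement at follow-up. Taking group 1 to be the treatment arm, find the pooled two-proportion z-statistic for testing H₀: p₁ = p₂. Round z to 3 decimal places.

z = 7.143

Sample proportions: p̂₁ = 349/426 = 0.81925 and p̂₂ = 79/151 = 0.52318.
Pooled p̂ = (349+79)/(426+151) = 428/577 = 0.74177.
SE = √[p̂(1−p̂)(1/n₁+1/n₂)] = √[0.74177·0.25823·(1/426+1/151)] ≈ 0.041451.
z = (p̂₁ − p̂₂)/SE = (0.81925 − 0.52318)/0.041451 = 0.29607/0.041451 = 7.143.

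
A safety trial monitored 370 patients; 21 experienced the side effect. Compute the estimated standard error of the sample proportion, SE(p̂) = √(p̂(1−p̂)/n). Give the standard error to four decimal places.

SE = 0.0120

With x = 21 successes in n = 370, p̂ = 0.05676.
p̂(1−p̂) = 0.053538.
SE = √(0.053538/370) = √0.000144697 = 0.0120.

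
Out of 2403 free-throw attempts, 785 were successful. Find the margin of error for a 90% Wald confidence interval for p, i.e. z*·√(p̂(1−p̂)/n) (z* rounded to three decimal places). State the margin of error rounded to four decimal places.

With x = 785 successes in n = 2403, p̂ = 0.32667.
SE = √(p̂(1−p̂)/n) = √(0.219958/2403) = 0.009567.
For 90% confidence, z* = 1.645.
ME = 1.645·0.009567 = 0.0157.

ME = 0.0157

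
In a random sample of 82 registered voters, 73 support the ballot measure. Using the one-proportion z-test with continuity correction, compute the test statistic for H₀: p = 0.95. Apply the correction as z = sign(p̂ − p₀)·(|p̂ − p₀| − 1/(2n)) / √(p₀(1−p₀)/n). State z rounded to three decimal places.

p̂ = 73/82 = 0.89024. p̂ − p₀ = -0.059756.
Continuity correction 1/(2n) = 1/164 = 0.006098.
Corrected numerator: |-0.059756| − 0.006098 = 0.053658.
Null standard error: √(0.95·0.05/82) = √0.000579268 = 0.024068.
z = −0.053658/0.024068 = -2.229.

z = -2.229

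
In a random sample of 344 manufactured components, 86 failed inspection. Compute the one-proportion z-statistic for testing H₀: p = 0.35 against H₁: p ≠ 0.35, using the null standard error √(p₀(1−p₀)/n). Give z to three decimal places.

With x = 86 successes in n = 344, p̂ = 0.25000.
SE₀ = √(0.35·0.65/344) = 0.025716.
Test statistic: z = -0.10000/0.025716 = -3.889.

z = -3.889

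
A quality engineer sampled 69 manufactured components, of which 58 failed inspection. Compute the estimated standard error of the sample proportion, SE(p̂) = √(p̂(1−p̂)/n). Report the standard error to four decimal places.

p̂ = 58/69 = 0.84058.
p̂(1−p̂) = 0.84058·0.15942 = 0.134005.
Dividing by n and taking the root: √0.001942101 = 0.0441.

SE = 0.0441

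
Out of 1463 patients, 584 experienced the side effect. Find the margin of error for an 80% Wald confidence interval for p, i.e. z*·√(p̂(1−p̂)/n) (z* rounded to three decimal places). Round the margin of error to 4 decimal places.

ME = 0.0164

p̂ = 584/1463 = 0.39918.
SE = √(p̂(1−p̂)/n) = √(0.239835/1463) = 0.012804.
z* = 1.282 at the 80% level.
Margin of error = z*·SE = 1.282 × 0.012804 = 0.0164.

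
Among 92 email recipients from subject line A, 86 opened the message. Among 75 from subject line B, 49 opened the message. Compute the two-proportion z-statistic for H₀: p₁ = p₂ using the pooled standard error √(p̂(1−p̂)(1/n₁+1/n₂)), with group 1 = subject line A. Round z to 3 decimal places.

p̂₁ = 86/92 = 0.93478, p̂₂ = 49/75 = 0.65333.
Pooled p̂ = (86+49)/(92+75) = 135/167 = 0.80838.
SE = √[p̂(1−p̂)(1/n₁+1/n₂)] = √[0.80838·0.19162·(1/92+1/75)] ≈ 0.061229.
z = (p̂₁ − p̂₂)/SE = (0.93478 − 0.65333)/0.061229 = 0.28145/0.061229 = 4.597.

z = 4.597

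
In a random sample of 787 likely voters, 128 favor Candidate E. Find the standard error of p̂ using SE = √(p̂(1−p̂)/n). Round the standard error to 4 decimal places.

SE = 0.0132

With x = 128 successes in n = 787, p̂ = 0.16264.
p̂(1−p̂) = 0.136188.
SE = √(0.136188/787) = 0.0132.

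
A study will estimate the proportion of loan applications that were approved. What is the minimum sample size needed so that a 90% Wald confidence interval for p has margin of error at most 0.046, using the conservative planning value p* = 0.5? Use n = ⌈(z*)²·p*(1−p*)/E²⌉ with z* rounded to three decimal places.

z* = 1.645 at the 90% level.
p*(1−p*) = 0.2500.
(z*)²·p*(1−p*)/E² = 2.706025·0.2500/0.002116 = 319.710.
⌈319.710⌉ = 320.

n = 320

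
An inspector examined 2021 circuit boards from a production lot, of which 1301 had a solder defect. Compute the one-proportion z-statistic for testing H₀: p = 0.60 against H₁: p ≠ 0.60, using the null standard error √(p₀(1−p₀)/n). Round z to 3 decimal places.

z = 4.014

p̂ = 1301/2021 = 0.64374.
Under H₀, SE = √(p₀(1−p₀)/n) = √(0.60·0.40/2021) = √0.000118753 = 0.010897.
z = (p̂ − p₀)/SE = (0.64374 − 0.60)/0.010897 = 4.014.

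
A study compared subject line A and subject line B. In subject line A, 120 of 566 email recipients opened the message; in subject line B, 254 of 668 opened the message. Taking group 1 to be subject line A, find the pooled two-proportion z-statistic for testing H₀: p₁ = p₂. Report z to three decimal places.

p̂₁ = 120/566 = 0.21201, p̂₂ = 254/668 = 0.38024.
Pooled p̂ = (120+254)/(566+668) = 374/1234 = 0.30308.
Pooled SE = √[0.2112223·0.00326379] ≈ 0.026256.
z = (p̂₁ − p̂₂)/SE = (0.21201 − 0.38024)/0.026256 = -0.16823/0.026256 = -6.407.

z = -6.407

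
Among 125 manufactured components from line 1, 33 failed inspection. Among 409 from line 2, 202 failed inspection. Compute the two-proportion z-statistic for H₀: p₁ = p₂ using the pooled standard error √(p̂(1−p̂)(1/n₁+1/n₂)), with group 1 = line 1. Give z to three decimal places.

Sample proportions: p̂₁ = 33/125 = 0.26400 and p̂₂ = 202/409 = 0.49389.
Pooled p̂ = (33+202)/(125+409) = 235/534 = 0.44007.
Pooled SE = √[0.2464090·0.01044499] ≈ 0.050732.
z = -0.22989/0.050732 = -4.531.

z = -4.531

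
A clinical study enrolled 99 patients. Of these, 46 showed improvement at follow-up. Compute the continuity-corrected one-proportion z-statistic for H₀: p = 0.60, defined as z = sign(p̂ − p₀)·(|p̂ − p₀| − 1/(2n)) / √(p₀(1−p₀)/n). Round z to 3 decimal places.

z = -2.646

Sample proportion p̂ = 46/99 = 0.46465. p̂ − p₀ = -0.135354.
1/(2n) = 0.005051.
Corrected numerator: |-0.135354| − 0.005051 = 0.130303.
SE₀ = √(0.60·0.40/99) = 0.049237.
z = −0.130303/0.049237 = -2.646.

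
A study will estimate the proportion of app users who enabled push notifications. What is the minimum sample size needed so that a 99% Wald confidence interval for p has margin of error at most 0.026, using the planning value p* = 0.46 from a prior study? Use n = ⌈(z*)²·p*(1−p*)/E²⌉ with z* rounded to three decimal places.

z* = 2.576 at the 99% level.
p*(1−p*) = 0.2484.
(z*)²·p*(1−p*)/E² = 6.635776·0.2484/0.000676 = 2438.353.
Rounding up, n = 2439.

n = 2439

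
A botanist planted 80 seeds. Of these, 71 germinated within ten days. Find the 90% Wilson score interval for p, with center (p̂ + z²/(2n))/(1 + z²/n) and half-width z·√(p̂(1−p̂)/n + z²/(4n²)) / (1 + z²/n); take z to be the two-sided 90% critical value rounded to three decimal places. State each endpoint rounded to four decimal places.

p̂ = 71/80 = 0.88750; z = 1.645, so z² = 2.706025.
1 + z²/n = 1.033825.
Adjusted center: (0.88750 + z²/(2n))/1.033825 = 0.87482.
Radicand: p̂(1−p̂)/n + z²/(4n²) = 0.001248047 + 0.000105704 = 0.001353751.
Half-width = z·√(radicand)/denom = 1.645·0.036793/1.033825 = 0.05854.
So the interval runs from 0.8163 to 0.9334.

(0.8163, 0.9334)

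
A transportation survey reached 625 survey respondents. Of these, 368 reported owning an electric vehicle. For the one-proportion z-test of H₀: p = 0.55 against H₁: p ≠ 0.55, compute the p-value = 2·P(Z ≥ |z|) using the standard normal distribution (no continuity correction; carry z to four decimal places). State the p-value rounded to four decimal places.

p-value = 0.0512

p̂ = 368/625 = 0.58880.
Null standard error: √(0.55·0.45/625) = √0.000396000 = 0.019900.
Test statistic (full precision, shown to 4 dp): z = (368/625 − 0.55)/SE₀ ≈ 1.9498.
From the standard normal, 2·P(Z ≥ |z|) = 0.0512.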